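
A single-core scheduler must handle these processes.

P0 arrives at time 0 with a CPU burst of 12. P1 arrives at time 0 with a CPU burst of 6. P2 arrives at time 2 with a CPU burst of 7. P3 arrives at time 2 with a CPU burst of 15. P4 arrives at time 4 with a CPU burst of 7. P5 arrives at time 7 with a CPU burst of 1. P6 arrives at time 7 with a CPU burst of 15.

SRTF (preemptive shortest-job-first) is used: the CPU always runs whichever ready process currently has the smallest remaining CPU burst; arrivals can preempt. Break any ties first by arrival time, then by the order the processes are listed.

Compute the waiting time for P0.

Timeline: | P1 0-6 | P2 6-7 | P5 7-8 | P2 8-14 | P4 14-21 | P0 21-33 | P3 33-48 | P6 48-63 |
Completion: P0=33  P1=6  P2=14  P3=48  P4=21  P5=8  P6=63
Turnaround (C−A): P0=33  P1=6  P2=12  P3=46  P4=17  P5=1  P6=56
Waiting(P0) = turnaround − burst = 33 − 12 = 21

21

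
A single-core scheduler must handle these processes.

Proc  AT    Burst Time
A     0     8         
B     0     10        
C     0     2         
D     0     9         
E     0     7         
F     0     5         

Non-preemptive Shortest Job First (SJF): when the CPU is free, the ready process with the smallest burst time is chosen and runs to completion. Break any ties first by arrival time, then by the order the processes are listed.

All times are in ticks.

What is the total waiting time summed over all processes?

Timeline: | C 0-2 | F 2-7 | E 7-14 | A 14-22 | D 22-31 | B 31-41 |
Completion: A=22  B=41  C=2  D=31  E=14  F=7
Turnaround (C−A): A=22  B=41  C=2  D=31  E=14  F=7
Waiting = turnaround − burst: A=14, B=31, C=0, D=22, E=7, F=2
Total waiting = 14 + 31 + 0 + 22 + 7 + 2 = 76

76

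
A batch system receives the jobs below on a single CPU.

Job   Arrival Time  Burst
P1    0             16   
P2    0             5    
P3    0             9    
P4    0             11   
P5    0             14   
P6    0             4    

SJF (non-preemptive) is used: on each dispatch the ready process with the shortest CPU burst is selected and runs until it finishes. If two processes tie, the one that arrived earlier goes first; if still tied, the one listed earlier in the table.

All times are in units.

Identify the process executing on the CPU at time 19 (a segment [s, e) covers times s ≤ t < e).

P4

Gantt: | P6 0-4 | P2 4-9 | P3 9-18 | P4 18-29 | P5 29-43 | P1 43-59 |
Completion: P1=59  P2=9  P3=18  P4=29  P5=43  P6=4
Turnaround (C−A): P1=59  P2=9  P3=18  P4=29  P5=43  P6=4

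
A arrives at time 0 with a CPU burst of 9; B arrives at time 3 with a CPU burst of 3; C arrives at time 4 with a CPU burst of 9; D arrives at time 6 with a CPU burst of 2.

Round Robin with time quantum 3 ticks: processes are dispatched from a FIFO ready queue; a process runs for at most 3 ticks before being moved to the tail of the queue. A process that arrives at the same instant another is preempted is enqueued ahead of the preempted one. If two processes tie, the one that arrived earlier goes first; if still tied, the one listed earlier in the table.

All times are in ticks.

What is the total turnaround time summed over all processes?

47

Timeline: | A 0-3 | B 3-6 | A 6-9 | C 9-12 | D 12-14 | A 14-17 | C 17-23 |
Completion: A=17  B=6  C=23  D=14
Turnaround (C−A): A=17  B=3  C=19  D=8
Turnaround = completion − arrival: A=17, B=3, C=19, D=8
Total turnaround = 17 + 3 + 19 + 8 = 47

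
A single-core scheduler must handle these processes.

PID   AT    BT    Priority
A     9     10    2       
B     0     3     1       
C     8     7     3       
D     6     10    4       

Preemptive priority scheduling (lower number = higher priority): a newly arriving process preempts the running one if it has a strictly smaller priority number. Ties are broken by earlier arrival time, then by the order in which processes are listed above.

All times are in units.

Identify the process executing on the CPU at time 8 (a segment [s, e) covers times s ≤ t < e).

C

Gantt: | B 0-3 | idle 3-6 | D 6-8 | C 8-9 | A 9-19 | C 19-25 | D 25-33 |
Completion: A=19  B=3  C=25  D=33
Turnaround (C−A): A=10  B=3  C=17  D=27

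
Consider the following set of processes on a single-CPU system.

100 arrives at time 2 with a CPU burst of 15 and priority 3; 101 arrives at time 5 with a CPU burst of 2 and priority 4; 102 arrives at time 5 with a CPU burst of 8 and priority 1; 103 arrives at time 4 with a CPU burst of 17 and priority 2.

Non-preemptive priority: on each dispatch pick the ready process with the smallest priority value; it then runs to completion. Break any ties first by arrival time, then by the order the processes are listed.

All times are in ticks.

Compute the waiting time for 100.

Schedule: | idle 0-2 | 100 2-17 | 102 17-25 | 103 25-42 | 101 42-44 |
Completion: 100=17  101=44  102=25  103=42
Turnaround (C−A): 100=15  101=39  102=20  103=38
Waiting(100) = turnaround − burst = 15 − 15 = 0

0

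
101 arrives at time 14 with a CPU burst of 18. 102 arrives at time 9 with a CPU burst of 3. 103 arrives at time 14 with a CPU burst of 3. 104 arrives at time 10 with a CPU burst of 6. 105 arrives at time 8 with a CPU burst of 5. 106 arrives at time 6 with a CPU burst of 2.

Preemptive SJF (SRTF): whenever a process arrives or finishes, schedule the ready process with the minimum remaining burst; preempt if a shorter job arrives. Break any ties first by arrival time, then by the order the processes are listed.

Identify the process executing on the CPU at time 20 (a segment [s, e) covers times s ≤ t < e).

Gantt: | idle 0-6 | 106 6-8 | 105 8-9 | 102 9-12 | 105 12-16 | 103 16-19 | 104 19-25 | 101 25-43 |
Completion: 101=43  102=12  103=19  104=25  105=16  106=8

104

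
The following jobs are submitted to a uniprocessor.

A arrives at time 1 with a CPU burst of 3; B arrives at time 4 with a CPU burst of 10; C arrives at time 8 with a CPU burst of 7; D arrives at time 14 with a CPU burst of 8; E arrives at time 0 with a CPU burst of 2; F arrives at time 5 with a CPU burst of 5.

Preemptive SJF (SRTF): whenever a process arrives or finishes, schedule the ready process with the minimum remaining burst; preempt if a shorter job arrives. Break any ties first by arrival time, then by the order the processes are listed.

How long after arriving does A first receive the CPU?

Timeline: | E 0-2 | A 2-5 | F 5-10 | C 10-17 | D 17-25 | B 25-35 |
Completion: A=5  B=35  C=17  D=25  E=2  F=10
Response(A) = first start − arrival = 2 − 1 = 1

1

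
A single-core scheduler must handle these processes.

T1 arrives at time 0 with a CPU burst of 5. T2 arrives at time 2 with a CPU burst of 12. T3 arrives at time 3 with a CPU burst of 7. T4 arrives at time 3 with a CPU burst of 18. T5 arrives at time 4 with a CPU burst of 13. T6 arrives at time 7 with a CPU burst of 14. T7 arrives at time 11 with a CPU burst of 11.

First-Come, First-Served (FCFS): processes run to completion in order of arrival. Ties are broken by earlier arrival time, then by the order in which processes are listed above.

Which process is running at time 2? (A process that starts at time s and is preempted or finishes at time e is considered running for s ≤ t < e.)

T1

Schedule: | T1 0-5 | T2 5-17 | T3 17-24 | T4 24-42 | T5 42-55 | T6 55-69 | T7 69-80 |
Completion: T1=5  T2=17  T3=24  T4=42  T5=55  T6=69  T7=80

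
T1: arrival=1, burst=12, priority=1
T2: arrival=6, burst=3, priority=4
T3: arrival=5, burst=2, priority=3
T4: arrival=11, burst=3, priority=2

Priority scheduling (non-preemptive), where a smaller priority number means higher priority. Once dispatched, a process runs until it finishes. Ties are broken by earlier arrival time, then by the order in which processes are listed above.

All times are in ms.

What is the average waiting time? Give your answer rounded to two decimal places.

6.25

Gantt: | idle 0-1 | T1 1-13 | T4 13-16 | T3 16-18 | T2 18-21 |
Completion: T1=13  T2=21  T3=18  T4=16
Turnaround (C−A): T1=12  T2=15  T3=13  T4=5
Waiting times: T1=0, T2=12, T3=11, T4=2
Average waiting = (0+12+11+2) / 4 = 25/4 = 6.25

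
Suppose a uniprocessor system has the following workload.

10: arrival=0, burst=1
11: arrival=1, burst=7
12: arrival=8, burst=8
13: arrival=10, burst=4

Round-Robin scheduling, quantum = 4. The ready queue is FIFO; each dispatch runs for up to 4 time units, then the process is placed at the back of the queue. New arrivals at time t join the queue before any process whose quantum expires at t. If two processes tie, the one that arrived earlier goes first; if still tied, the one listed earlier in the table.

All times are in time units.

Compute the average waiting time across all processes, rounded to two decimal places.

1.50

Schedule: | 10 0-1 | 11 1-8 | 12 8-12 | 13 12-16 | 12 16-20 |
Completion: 10=1  11=8  12=20  13=16
Waiting times: 10=0, 11=0, 12=4, 13=2
Average waiting = (0+0+4+2) / 4 = 6/4 = 1.50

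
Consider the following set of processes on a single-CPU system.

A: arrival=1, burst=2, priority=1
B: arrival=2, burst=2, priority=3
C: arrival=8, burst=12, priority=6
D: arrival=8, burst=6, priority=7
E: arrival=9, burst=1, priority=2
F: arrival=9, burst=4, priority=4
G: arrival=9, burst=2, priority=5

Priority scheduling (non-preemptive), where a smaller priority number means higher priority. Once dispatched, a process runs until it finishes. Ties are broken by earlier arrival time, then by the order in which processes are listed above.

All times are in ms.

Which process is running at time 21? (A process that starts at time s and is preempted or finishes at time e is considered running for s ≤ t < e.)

Gantt: | idle 0-1 | A 1-3 | B 3-5 | idle 5-8 | C 8-20 | E 20-21 | F 21-25 | G 25-27 | D 27-33 |
Completion: A=3  B=5  C=20  D=33  E=21  F=25  G=27
Turnaround (C−A): A=2  B=3  C=12  D=25  E=12  F=16  G=18

F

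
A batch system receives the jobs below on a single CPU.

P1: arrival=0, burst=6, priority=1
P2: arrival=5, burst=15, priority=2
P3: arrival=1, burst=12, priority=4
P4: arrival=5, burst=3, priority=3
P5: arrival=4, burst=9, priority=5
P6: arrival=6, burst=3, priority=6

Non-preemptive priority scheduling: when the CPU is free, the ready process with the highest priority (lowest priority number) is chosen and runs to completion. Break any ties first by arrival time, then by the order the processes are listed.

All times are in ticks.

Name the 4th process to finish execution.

P3

Timeline: | P1 0-6 | P2 6-21 | P4 21-24 | P3 24-36 | P5 36-45 | P6 45-48 |
Completion: P1=6  P2=21  P3=36  P4=24  P5=45  P6=48
Turnaround (C−A): P1=6  P2=16  P3=35  P4=19  P5=41  P6=42
Finish order: P1 → P2 → P4 → P3 → P5 → P6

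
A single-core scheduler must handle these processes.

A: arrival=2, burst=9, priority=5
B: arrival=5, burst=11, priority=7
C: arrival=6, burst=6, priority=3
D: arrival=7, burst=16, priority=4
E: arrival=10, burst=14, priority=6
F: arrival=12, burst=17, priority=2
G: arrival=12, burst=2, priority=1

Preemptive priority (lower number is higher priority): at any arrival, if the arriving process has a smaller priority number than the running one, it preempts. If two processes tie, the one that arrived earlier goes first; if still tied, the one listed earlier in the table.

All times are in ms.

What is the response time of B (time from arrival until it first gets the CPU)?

61

Timeline: | idle 0-2 | A 2-6 | C 6-12 | G 12-14 | F 14-31 | D 31-47 | A 47-52 | E 52-66 | B 66-77 |
Completion: A=52  B=77  C=12  D=47  E=66  F=31  G=14
Response(B) = first start − arrival = 66 − 5 = 61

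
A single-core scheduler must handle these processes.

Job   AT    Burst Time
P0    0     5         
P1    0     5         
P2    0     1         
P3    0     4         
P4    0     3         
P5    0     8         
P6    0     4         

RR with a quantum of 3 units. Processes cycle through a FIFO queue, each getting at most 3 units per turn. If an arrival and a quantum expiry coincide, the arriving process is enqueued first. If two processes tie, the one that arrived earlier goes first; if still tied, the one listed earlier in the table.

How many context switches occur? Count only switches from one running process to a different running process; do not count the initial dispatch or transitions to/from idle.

Gantt: | P0 0-3 | P1 3-6 | P2 6-7 | P3 7-10 | P4 10-13 | P5 13-16 | P6 16-19 | P0 19-21 | P1 21-23 | P3 23-24 | P5 24-27 | P6 27-28 | P5 28-30 |
Completion: P0=21  P1=23  P2=7  P3=24  P4=13  P5=30  P6=28

12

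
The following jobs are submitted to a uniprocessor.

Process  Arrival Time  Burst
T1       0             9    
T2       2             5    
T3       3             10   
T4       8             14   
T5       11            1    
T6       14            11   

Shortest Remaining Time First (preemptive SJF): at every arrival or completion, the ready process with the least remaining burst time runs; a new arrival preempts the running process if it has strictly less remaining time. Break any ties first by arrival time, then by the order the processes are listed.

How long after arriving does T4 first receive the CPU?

28

Schedule: | T1 0-2 | T2 2-7 | T1 7-11 | T5 11-12 | T1 12-15 | T3 15-25 | T6 25-36 | T4 36-50 |
Completion: T1=15  T2=7  T3=25  T4=50  T5=12  T6=36
Response(T4) = first start − arrival = 36 − 8 = 28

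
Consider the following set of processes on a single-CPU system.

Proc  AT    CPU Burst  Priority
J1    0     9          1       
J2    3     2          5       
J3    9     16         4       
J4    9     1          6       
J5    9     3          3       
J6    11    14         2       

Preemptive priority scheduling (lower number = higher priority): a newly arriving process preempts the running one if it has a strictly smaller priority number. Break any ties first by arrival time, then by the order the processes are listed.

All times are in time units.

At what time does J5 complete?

Timeline: | J1 0-9 | J5 9-11 | J6 11-25 | J5 25-26 | J3 26-42 | J2 42-44 | J4 44-45 |
Completion: J1=9  J2=44  J3=42  J4=45  J5=26  J6=25
Turnaround (C−A): J1=9  J2=41  J3=33  J4=36  J5=17  J6=14

26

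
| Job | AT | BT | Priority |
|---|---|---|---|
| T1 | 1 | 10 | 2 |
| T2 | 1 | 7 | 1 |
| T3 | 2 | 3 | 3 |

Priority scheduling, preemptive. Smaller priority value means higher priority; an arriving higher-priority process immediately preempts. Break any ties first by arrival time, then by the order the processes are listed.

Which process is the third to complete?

T3

Timeline: | idle 0-1 | T2 1-8 | T1 8-18 | T3 18-21 |
Completion: T1=18  T2=8  T3=21
Turnaround (C−A): T1=17  T2=7  T3=19
Finish order: T2 → T1 → T3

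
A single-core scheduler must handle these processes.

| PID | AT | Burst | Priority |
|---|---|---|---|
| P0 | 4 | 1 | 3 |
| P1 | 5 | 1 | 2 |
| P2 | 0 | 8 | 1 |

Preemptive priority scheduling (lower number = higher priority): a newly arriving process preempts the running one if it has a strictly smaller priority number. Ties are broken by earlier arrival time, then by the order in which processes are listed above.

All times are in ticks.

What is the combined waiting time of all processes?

8

Gantt: | P2 0-8 | P1 8-9 | P0 9-10 |
Completion: P0=10  P1=9  P2=8
Waiting = turnaround − burst: P0=5, P1=3, P2=0
Total waiting = 5 + 3 + 0 = 8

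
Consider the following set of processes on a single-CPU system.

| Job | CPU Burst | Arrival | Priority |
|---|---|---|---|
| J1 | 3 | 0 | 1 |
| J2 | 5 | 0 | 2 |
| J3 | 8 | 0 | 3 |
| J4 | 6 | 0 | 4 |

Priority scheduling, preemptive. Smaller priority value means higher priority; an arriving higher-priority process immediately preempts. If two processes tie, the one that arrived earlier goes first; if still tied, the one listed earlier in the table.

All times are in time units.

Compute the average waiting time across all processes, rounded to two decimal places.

Schedule: | J1 0-3 | J2 3-8 | J3 8-16 | J4 16-22 |
Completion: J1=3  J2=8  J3=16  J4=22
Turnaround (C−A): J1=3  J2=8  J3=16  J4=22
Waiting times: J1=0, J2=3, J3=8, J4=16
Average waiting = (0+3+8+16) / 4 = 27/4 = 6.75

6.75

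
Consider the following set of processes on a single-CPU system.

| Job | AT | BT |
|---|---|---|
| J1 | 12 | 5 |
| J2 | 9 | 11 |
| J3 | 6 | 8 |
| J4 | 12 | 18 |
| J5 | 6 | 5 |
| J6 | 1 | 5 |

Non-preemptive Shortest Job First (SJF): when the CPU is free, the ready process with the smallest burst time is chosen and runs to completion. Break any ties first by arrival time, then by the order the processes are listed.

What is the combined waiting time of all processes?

Gantt: | idle 0-1 | J6 1-6 | J5 6-11 | J3 11-19 | J1 19-24 | J2 24-35 | J4 35-53 |
Completion: J1=24  J2=35  J3=19  J4=53  J5=11  J6=6
Turnaround (C−A): J1=12  J2=26  J3=13  J4=41  J5=5  J6=5
Waiting = turnaround − burst: J1=7, J2=15, J3=5, J4=23, J5=0, J6=0
Total waiting = 7 + 15 + 5 + 23 + 0 + 0 = 50

50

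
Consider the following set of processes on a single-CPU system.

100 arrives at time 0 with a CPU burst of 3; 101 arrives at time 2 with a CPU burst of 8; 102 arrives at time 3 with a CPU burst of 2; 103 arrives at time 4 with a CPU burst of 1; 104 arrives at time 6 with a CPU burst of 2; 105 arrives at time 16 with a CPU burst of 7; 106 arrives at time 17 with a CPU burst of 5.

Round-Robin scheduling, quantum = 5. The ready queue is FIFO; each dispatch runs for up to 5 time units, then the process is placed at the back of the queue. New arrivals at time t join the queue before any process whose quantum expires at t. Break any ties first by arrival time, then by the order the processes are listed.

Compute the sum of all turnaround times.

59

Gantt: | 100 0-3 | 101 3-8 | 102 8-10 | 103 10-11 | 104 11-13 | 101 13-16 | 105 16-21 | 106 21-26 | 105 26-28 |
Completion: 100=3  101=16  102=10  103=11  104=13  105=28  106=26
Turnaround (C−A): 100=3  101=14  102=7  103=7  104=7  105=12  106=9
Turnaround = completion − arrival: 100=3, 101=14, 102=7, 103=7, 104=7, 105=12, 106=9
Total turnaround = 3 + 14 + 7 + 7 + 7 + 12 + 9 = 59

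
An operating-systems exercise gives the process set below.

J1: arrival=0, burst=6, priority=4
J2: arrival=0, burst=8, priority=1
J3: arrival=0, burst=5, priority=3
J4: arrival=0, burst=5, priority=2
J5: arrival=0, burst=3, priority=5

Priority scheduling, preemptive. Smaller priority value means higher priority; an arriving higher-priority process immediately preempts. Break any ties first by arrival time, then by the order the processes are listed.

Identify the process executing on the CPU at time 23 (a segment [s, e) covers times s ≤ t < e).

Timeline: | J2 0-8 | J4 8-13 | J3 13-18 | J1 18-24 | J5 24-27 |
Completion: J1=24  J2=8  J3=18  J4=13  J5=27

J1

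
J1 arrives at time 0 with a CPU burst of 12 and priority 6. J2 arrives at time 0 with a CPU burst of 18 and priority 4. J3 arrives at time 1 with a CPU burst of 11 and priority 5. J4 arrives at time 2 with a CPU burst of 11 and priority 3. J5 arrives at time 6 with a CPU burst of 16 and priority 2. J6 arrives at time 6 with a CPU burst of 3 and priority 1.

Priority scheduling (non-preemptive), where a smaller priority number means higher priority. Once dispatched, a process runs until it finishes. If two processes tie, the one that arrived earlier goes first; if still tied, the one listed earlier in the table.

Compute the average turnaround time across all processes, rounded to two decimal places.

Schedule: | J2 0-18 | J6 18-21 | J5 21-37 | J4 37-48 | J3 48-59 | J1 59-71 |
Completion: J1=71  J2=18  J3=59  J4=48  J5=37  J6=21
Turnaround (C−A): J1=71  J2=18  J3=58  J4=46  J5=31  J6=15
Turnaround times: J1=71, J2=18, J3=58, J4=46, J5=31, J6=15
Average turnaround = (71+18+58+46+31+15) / 6 = 239/6 = 39.83

39.83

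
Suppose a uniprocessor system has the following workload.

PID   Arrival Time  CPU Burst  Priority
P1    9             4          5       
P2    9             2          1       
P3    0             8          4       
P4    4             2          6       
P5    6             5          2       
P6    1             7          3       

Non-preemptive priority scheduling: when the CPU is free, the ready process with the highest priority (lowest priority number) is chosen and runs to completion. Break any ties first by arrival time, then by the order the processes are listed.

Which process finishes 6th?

P4

Gantt: | P3 0-8 | P5 8-13 | P2 13-15 | P6 15-22 | P1 22-26 | P4 26-28 |
Completion: P1=26  P2=15  P3=8  P4=28  P5=13  P6=22
Turnaround (C−A): P1=17  P2=6  P3=8  P4=24  P5=7  P6=21
Finish order: P3 → P5 → P2 → P6 → P1 → P4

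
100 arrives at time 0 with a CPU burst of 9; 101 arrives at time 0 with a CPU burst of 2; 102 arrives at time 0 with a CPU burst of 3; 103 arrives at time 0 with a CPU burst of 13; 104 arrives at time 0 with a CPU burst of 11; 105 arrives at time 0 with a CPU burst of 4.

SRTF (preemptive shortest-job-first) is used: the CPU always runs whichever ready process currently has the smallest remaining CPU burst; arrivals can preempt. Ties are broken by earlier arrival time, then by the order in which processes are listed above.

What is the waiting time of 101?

Gantt: | 101 0-2 | 102 2-5 | 105 5-9 | 100 9-18 | 104 18-29 | 103 29-42 |
Completion: 100=18  101=2  102=5  103=42  104=29  105=9
Turnaround (C−A): 100=18  101=2  102=5  103=42  104=29  105=9
Waiting(101) = turnaround − burst = 2 − 2 = 0

0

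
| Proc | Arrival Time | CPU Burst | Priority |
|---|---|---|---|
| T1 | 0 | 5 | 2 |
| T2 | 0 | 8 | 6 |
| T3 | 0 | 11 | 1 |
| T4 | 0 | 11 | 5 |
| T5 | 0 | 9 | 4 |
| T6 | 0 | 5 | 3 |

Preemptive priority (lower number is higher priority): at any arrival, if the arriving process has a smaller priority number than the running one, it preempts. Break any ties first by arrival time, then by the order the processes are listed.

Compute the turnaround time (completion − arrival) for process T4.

41

Timeline: | T3 0-11 | T1 11-16 | T6 16-21 | T5 21-30 | T4 30-41 | T2 41-49 |
Completion: T1=16  T2=49  T3=11  T4=41  T5=30  T6=21
Turnaround (C−A): T1=16  T2=49  T3=11  T4=41  T5=30  T6=21
Turnaround(T4) = completion − arrival = 41 − 0 = 41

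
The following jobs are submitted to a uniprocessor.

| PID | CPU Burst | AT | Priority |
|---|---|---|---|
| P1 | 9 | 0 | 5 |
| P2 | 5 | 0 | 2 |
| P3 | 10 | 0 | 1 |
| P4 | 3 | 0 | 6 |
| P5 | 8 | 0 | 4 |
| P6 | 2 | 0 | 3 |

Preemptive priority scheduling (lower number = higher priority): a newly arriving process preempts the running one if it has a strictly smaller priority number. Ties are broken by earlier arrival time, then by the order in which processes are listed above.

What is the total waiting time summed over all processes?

101

Gantt: | P3 0-10 | P2 10-15 | P6 15-17 | P5 17-25 | P1 25-34 | P4 34-37 |
Completion: P1=34  P2=15  P3=10  P4=37  P5=25  P6=17
Waiting = turnaround − burst: P1=25, P2=10, P3=0, P4=34, P5=17, P6=15
Total waiting = 25 + 10 + 0 + 34 + 17 + 15 = 101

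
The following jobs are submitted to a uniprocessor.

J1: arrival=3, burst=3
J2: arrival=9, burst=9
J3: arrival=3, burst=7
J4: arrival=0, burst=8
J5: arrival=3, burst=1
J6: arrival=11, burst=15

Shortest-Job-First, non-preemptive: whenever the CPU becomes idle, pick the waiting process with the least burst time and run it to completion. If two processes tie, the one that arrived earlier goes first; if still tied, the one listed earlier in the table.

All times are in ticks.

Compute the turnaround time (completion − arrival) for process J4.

8

Gantt: | J4 0-8 | J5 8-9 | J1 9-12 | J3 12-19 | J2 19-28 | J6 28-43 |
Completion: J1=12  J2=28  J3=19  J4=8  J5=9  J6=43
Turnaround (C−A): J1=9  J2=19  J3=16  J4=8  J5=6  J6=32
Turnaround(J4) = completion − arrival = 8 − 0 = 8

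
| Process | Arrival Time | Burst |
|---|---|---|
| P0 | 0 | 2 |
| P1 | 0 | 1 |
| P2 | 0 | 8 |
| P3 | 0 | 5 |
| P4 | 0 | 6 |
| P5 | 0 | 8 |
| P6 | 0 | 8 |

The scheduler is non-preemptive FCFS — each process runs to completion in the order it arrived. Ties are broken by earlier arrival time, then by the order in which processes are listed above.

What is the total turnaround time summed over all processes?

Timeline: | P0 0-2 | P1 2-3 | P2 3-11 | P3 11-16 | P4 16-22 | P5 22-30 | P6 30-38 |
Completion: P0=2  P1=3  P2=11  P3=16  P4=22  P5=30  P6=38
Turnaround (C−A): P0=2  P1=3  P2=11  P3=16  P4=22  P5=30  P6=38
Turnaround = completion − arrival: P0=2, P1=3, P2=11, P3=16, P4=22, P5=30, P6=38
Total turnaround = 2 + 3 + 11 + 16 + 22 + 30 + 38 = 122

122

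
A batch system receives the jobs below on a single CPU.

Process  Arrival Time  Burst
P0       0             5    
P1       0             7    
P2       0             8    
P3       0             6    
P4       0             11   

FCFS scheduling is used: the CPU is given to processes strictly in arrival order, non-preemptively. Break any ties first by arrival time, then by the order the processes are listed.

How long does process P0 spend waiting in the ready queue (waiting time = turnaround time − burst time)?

Timeline: | P0 0-5 | P1 5-12 | P2 12-20 | P3 20-26 | P4 26-37 |
Completion: P0=5  P1=12  P2=20  P3=26  P4=37
Turnaround (C−A): P0=5  P1=12  P2=20  P3=26  P4=37
Waiting(P0) = turnaround − burst = 5 − 5 = 0

0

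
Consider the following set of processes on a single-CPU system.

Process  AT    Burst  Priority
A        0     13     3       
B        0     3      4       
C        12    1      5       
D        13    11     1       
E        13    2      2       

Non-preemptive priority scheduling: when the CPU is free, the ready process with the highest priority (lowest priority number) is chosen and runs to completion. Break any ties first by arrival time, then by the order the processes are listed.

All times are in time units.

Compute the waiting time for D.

Gantt: | A 0-13 | D 13-24 | E 24-26 | B 26-29 | C 29-30 |
Completion: A=13  B=29  C=30  D=24  E=26
Waiting(D) = turnaround − burst = 11 − 11 = 0

0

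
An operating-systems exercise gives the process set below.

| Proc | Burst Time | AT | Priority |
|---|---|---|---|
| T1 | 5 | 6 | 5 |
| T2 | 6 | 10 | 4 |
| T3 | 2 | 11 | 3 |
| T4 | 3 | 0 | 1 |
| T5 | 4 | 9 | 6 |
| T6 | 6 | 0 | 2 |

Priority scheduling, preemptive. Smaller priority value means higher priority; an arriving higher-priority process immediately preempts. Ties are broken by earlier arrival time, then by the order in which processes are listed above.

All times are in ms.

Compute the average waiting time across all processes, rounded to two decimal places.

Gantt: | T4 0-3 | T6 3-9 | T1 9-10 | T2 10-11 | T3 11-13 | T2 13-18 | T1 18-22 | T5 22-26 |
Completion: T1=22  T2=18  T3=13  T4=3  T5=26  T6=9
Turnaround (C−A): T1=16  T2=8  T3=2  T4=3  T5=17  T6=9
Waiting times: T1=11, T2=2, T3=0, T4=0, T5=13, T6=3
Average waiting = (11+2+0+0+13+3) / 6 = 29/6 = 4.83

4.83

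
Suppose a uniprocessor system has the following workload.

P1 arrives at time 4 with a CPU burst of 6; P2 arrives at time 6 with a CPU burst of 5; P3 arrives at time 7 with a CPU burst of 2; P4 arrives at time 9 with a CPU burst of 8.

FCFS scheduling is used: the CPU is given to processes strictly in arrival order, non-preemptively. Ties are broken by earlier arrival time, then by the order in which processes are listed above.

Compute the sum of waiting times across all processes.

20

Gantt: | idle 0-4 | P1 4-10 | P2 10-15 | P3 15-17 | P4 17-25 |
Completion: P1=10  P2=15  P3=17  P4=25
Turnaround (C−A): P1=6  P2=9  P3=10  P4=16
Waiting = turnaround − burst: P1=0, P2=4, P3=8, P4=8
Total waiting = 0 + 4 + 8 + 8 = 20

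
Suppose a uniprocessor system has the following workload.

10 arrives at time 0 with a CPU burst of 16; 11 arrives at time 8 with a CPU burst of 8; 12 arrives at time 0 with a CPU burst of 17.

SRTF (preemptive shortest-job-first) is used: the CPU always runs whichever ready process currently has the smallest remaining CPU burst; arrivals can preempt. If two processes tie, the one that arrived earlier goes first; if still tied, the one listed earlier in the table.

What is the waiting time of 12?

24

Gantt: | 10 0-16 | 11 16-24 | 12 24-41 |
Completion: 10=16  11=24  12=41
Turnaround (C−A): 10=16  11=16  12=41
Waiting(12) = turnaround − burst = 41 − 17 = 24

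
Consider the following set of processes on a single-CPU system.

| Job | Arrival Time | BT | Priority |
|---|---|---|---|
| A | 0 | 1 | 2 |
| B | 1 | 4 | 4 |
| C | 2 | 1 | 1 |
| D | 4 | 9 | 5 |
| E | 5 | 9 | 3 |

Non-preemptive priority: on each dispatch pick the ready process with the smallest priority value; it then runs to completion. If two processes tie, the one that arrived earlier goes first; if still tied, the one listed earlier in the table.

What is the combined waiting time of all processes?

15

Timeline: | A 0-1 | B 1-5 | C 5-6 | E 6-15 | D 15-24 |
Completion: A=1  B=5  C=6  D=24  E=15
Waiting = turnaround − burst: A=0, B=0, C=3, D=11, E=1
Total waiting = 0 + 0 + 3 + 11 + 1 = 15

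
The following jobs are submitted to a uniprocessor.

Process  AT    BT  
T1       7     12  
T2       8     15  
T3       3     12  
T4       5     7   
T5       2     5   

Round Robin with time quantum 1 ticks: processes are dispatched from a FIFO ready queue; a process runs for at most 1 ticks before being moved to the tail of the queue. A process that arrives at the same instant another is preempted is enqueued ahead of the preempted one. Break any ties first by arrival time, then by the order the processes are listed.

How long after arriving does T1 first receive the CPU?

Schedule: | idle 0-2 | T5 2-3 | T3 3-4 | T5 4-5 | T3 5-6 | T4 6-7 | T5 7-8 | T3 8-9 | T1 9-10 | T4 10-11 | T2 11-12 | T5 12-13 | T3 13-14 | T1 14-15 | T4 15-16 | T2 16-17 | T5 17-18 | T3 18-19 | T1 19-20 | T4 20-21 | T2 21-22 | T3 22-23 | T1 23-24 | T4 24-25 | T2 25-26 | T3 26-27 | T1 27-28 | T4 28-29 | T2 29-30 | T3 30-31 | T1 31-32 | T4 32-33 | T2 33-34 | T3 34-35 | T1 35-36 | T2 36-37 | T3 37-38 | T1 38-39 | T2 39-40 | T3 40-41 | T1 41-42 | T2 42-43 | T3 43-44 | T1 44-45 | T2 45-46 | T1 46-47 | T2 47-48 | T1 48-49 | T2 49-53 |
Completion: T1=49  T2=53  T3=44  T4=33  T5=18
Turnaround (C−A): T1=42  T2=45  T3=41  T4=28  T5=16
Response(T1) = first start − arrival = 9 − 7 = 2

2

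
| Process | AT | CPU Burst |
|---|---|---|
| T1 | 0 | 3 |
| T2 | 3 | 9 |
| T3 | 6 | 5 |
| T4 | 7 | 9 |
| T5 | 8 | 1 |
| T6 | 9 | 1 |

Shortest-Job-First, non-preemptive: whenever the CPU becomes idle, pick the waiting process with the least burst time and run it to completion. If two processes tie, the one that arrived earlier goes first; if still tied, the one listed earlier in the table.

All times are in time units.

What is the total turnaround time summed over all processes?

Schedule: | T1 0-3 | T2 3-12 | T5 12-13 | T6 13-14 | T3 14-19 | T4 19-28 |
Completion: T1=3  T2=12  T3=19  T4=28  T5=13  T6=14
Turnaround (C−A): T1=3  T2=9  T3=13  T4=21  T5=5  T6=5
Turnaround = completion − arrival: T1=3, T2=9, T3=13, T4=21, T5=5, T6=5
Total turnaround = 3 + 9 + 13 + 21 + 5 + 5 = 56

56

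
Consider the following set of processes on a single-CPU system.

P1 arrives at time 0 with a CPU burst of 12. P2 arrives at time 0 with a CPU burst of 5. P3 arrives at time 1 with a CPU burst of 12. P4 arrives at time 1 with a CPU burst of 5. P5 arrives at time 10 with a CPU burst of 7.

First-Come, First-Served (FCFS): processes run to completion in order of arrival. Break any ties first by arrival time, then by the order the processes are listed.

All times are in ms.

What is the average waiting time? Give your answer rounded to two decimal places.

Schedule: | P1 0-12 | P2 12-17 | P3 17-29 | P4 29-34 | P5 34-41 |
Completion: P1=12  P2=17  P3=29  P4=34  P5=41
Waiting times: P1=0, P2=12, P3=16, P4=28, P5=24
Average waiting = (0+12+16+28+24) / 5 = 80/5 = 16.00

16.00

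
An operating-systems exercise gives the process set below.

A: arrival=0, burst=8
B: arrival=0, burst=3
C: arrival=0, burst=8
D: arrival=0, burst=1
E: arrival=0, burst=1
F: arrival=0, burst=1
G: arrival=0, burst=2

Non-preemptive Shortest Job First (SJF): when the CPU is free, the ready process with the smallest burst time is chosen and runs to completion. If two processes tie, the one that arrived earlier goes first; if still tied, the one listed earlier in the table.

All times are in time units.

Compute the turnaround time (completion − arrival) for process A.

Gantt: | D 0-1 | E 1-2 | F 2-3 | G 3-5 | B 5-8 | A 8-16 | C 16-24 |
Completion: A=16  B=8  C=24  D=1  E=2  F=3  G=5
Turnaround (C−A): A=16  B=8  C=24  D=1  E=2  F=3  G=5
Turnaround(A) = completion − arrival = 16 − 0 = 16

16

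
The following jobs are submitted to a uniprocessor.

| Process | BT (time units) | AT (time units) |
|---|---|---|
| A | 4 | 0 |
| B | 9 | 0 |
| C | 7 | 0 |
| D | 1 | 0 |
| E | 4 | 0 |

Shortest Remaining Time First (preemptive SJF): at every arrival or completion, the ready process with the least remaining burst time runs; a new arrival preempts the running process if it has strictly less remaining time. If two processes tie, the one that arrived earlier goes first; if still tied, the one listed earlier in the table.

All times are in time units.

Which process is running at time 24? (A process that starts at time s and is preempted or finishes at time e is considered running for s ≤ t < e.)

B

Timeline: | D 0-1 | A 1-5 | E 5-9 | C 9-16 | B 16-25 |
Completion: A=5  B=25  C=16  D=1  E=9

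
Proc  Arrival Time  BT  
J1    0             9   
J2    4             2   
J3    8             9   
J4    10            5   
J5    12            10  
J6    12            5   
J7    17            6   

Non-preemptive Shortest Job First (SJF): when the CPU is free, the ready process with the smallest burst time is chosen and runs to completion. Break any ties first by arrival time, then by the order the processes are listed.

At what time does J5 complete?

46

Gantt: | J1 0-9 | J2 9-11 | J4 11-16 | J6 16-21 | J7 21-27 | J3 27-36 | J5 36-46 |
Completion: J1=9  J2=11  J3=36  J4=16  J5=46  J6=21  J7=27
Turnaround (C−A): J1=9  J2=7  J3=28  J4=6  J5=34  J6=9  J7=10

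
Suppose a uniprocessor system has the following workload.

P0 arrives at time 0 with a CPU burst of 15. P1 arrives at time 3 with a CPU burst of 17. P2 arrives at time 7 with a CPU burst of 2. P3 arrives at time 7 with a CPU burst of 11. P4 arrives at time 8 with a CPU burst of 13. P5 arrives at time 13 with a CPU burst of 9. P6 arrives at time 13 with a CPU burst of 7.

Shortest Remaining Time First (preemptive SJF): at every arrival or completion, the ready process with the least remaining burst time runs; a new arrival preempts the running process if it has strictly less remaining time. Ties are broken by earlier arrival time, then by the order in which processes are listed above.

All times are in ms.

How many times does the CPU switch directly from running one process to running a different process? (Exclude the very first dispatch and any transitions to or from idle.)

Schedule: | P0 0-7 | P2 7-9 | P0 9-17 | P6 17-24 | P5 24-33 | P3 33-44 | P4 44-57 | P1 57-74 |
Completion: P0=17  P1=74  P2=9  P3=44  P4=57  P5=33  P6=24
Turnaround (C−A): P0=17  P1=71  P2=2  P3=37  P4=49  P5=20  P6=11

7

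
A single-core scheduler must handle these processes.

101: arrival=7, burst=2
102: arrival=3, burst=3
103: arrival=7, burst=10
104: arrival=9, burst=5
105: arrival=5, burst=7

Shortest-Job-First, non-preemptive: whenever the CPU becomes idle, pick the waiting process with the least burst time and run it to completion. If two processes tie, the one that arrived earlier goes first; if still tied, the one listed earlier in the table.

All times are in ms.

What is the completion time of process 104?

20

Timeline: | idle 0-3 | 102 3-6 | 105 6-13 | 101 13-15 | 104 15-20 | 103 20-30 |
Completion: 101=15  102=6  103=30  104=20  105=13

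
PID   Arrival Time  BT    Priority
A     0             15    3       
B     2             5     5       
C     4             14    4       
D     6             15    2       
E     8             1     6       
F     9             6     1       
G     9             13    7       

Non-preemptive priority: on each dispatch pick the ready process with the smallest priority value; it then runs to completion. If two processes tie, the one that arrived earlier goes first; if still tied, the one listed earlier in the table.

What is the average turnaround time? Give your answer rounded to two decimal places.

37.71

Gantt: | A 0-15 | F 15-21 | D 21-36 | C 36-50 | B 50-55 | E 55-56 | G 56-69 |
Completion: A=15  B=55  C=50  D=36  E=56  F=21  G=69
Turnaround (C−A): A=15  B=53  C=46  D=30  E=48  F=12  G=60
Turnaround times: A=15, B=53, C=46, D=30, E=48, F=12, G=60
Average turnaround = (15+53+46+30+48+12+60) / 7 = 264/7 = 37.71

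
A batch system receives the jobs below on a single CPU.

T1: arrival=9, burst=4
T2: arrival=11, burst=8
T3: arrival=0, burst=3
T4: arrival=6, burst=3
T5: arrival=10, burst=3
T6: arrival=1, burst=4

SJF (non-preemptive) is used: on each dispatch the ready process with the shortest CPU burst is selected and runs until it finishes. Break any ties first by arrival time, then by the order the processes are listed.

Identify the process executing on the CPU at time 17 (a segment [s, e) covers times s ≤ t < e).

Timeline: | T3 0-3 | T6 3-7 | T4 7-10 | T5 10-13 | T1 13-17 | T2 17-25 |
Completion: T1=17  T2=25  T3=3  T4=10  T5=13  T6=7
Turnaround (C−A): T1=8  T2=14  T3=3  T4=4  T5=3  T6=6

T2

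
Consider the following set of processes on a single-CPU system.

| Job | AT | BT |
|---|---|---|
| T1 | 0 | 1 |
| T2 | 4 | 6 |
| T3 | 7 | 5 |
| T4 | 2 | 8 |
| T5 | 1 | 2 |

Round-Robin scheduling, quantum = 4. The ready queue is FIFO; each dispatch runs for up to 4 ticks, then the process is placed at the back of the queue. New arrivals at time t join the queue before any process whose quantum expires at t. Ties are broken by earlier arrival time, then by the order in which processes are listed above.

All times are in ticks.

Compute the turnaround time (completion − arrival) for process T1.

1

Gantt: | T1 0-1 | T5 1-3 | T4 3-7 | T2 7-11 | T3 11-15 | T4 15-19 | T2 19-21 | T3 21-22 |
Completion: T1=1  T2=21  T3=22  T4=19  T5=3
Turnaround (C−A): T1=1  T2=17  T3=15  T4=17  T5=2
Turnaround(T1) = completion − arrival = 1 − 0 = 1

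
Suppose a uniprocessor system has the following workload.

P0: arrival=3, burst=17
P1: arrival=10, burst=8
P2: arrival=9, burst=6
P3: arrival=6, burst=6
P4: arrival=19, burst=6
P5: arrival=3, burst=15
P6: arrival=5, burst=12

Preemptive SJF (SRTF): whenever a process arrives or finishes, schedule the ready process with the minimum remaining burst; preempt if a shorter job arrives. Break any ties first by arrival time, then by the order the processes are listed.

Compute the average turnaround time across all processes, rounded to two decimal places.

29.14

Timeline: | idle 0-3 | P5 3-5 | P6 5-6 | P3 6-12 | P2 12-18 | P1 18-19 | P4 19-25 | P1 25-32 | P6 32-43 | P5 43-56 | P0 56-73 |
Completion: P0=73  P1=32  P2=18  P3=12  P4=25  P5=56  P6=43
Turnaround (C−A): P0=70  P1=22  P2=9  P3=6  P4=6  P5=53  P6=38
Turnaround times: P0=70, P1=22, P2=9, P3=6, P4=6, P5=53, P6=38
Average turnaround = (70+22+9+6+6+53+38) / 7 = 204/7 = 29.14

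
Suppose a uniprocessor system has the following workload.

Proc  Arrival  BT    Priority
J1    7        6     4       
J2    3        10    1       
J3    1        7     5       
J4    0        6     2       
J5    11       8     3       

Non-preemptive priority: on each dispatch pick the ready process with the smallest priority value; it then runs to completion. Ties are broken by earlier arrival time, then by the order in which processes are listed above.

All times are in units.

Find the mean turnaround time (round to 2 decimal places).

Gantt: | J4 0-6 | J2 6-16 | J5 16-24 | J1 24-30 | J3 30-37 |
Completion: J1=30  J2=16  J3=37  J4=6  J5=24
Turnaround times: J1=23, J2=13, J3=36, J4=6, J5=13
Average turnaround = (23+13+36+6+13) / 5 = 91/5 = 18.20

18.20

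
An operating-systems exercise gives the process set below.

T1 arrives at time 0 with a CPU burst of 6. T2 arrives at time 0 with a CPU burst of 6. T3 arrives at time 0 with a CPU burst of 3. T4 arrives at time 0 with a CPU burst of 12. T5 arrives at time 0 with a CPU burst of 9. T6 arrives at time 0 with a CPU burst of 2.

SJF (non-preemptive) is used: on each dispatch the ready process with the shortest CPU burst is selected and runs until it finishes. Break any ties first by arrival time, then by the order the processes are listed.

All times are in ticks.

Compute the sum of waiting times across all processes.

61

Gantt: | T6 0-2 | T3 2-5 | T1 5-11 | T2 11-17 | T5 17-26 | T4 26-38 |
Completion: T1=11  T2=17  T3=5  T4=38  T5=26  T6=2
Turnaround (C−A): T1=11  T2=17  T3=5  T4=38  T5=26  T6=2
Waiting = turnaround − burst: T1=5, T2=11, T3=2, T4=26, T5=17, T6=0
Total waiting = 5 + 11 + 2 + 26 + 17 + 0 = 61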